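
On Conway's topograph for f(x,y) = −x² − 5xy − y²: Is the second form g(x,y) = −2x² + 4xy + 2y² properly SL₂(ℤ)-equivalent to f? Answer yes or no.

D₁ = 21, D₂ = 32
discriminants differ ⇒ not SL₂(ℤ)-equivalent

no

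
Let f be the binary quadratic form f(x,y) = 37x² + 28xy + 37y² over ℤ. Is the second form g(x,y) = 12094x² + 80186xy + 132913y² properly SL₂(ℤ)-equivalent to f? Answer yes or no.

D₁ = -4692, D₂ = -4692
f: reduced (well bottom): (37,28,37) with a≤c, −a<b≤a
g: translate: b→7622 (≡80186 mod 24188), so (12094,80186,132913)→(12094,7622,1201)
g: flip: (12094,7622,1201)→(1201,-7622,12094)
g: translate: b→-416 (≡-7622 mod 2402), so (1201,-7622,12094)→(1201,-416,37)
g: flip: (1201,-416,37)→(37,416,1201)
g: translate: b→-28 (≡416 mod 74), so (37,416,1201)→(37,-28,37)
g: flip: (37,-28,37)→(37,28,37)
g: reduced (well bottom): (37,28,37) with a≤c, −a<b≤a
reduced forms (37, 28, 37) vs (37, 28, 37) ⇒ equivalent

yes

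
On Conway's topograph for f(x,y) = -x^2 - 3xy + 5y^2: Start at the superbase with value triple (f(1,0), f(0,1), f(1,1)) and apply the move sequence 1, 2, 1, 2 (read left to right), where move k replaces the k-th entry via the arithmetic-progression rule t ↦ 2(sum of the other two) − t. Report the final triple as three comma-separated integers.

start (-1,5,1) = (f(1,0),f(0,1),f(1,1))
replace slot 1: 2·(5+1) − (-1) = 13 → (13,5,1)
replace slot 2: 2·(13+1) − 5 = 23 → (13,23,1)
replace slot 1: 2·(23+1) − 13 = 35 → (35,23,1)
replace slot 2: 2·(35+1) − 23 = 49 → (35,49,1)

35,49,1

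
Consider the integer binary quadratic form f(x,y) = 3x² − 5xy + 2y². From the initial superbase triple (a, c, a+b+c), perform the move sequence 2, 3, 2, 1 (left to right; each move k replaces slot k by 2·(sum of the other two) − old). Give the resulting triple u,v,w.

start (3,2,0) = (f(1,0),f(0,1),f(1,1))
replace slot 2: 2·(3+0) − 2 = 4 → (3,4,0)
replace slot 3: 2·(3+4) − 0 = 14 → (3,4,14)
replace slot 2: 2·(3+14) − 4 = 30 → (3,30,14)
replace slot 1: 2·(30+14) − 3 = 85 → (85,30,14)

85,30,14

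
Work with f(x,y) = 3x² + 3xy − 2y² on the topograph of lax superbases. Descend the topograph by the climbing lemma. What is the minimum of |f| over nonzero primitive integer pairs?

river: ρ → (-2,5,1)
river: ρ → (1,5,-2)
river: ρ → (-2,3,3)
river: ρ → (3,3,-2)
closes: descent 0, river 4
min |a| on river = 1

1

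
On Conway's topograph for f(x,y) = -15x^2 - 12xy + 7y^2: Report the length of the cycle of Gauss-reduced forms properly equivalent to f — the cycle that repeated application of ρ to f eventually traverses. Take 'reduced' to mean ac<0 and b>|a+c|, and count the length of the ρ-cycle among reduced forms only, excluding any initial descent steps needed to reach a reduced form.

D = 564, ⌊√D⌋ = 23
descent: ρ → (7,12,-15)  [lands on river]
river: ρ → (-15,18,4)
river: ρ → (4,22,-5)
river: ρ → (-5,18,12)
river: ρ → (12,6,-11)
river: ρ → (-11,16,7)
ρ-cycle length = 6 (tail of 1 descent step not counted)

6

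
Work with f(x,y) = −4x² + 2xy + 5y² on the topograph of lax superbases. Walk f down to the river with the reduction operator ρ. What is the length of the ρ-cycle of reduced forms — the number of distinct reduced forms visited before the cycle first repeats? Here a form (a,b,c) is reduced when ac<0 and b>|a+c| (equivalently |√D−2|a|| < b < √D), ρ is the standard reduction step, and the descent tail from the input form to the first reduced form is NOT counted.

D = 84, ⌊√D⌋ = 9
river: ρ → (5,8,-1)
river: ρ → (-1,8,5)
river: ρ → (5,2,-4)
river: ρ → (-4,6,3)
river: ρ → (3,6,-4)
river: ρ → (-4,2,5)
ρ-cycle length = 6 (tail of 0 descent steps not counted)

6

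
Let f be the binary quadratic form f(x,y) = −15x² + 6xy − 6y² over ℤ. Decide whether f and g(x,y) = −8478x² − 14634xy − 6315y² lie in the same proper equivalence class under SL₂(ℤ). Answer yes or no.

D₁ = -324, D₂ = -324
f is negative-definite; reduce −f:
−f: flip: (15,-6,6)→(6,6,15)
−f: reduced (well bottom): (6,6,15) with a≤c, −a<b≤a
flip sign back: reduced form of f is (-6,-6,-15)
g is negative-definite; reduce −g:
−g: translate: b→-2322 (≡14634 mod 16956), so (8478,14634,6315)→(8478,-2322,159)
−g: flip: (8478,-2322,159)→(159,2322,8478)
−g: translate: b→96 (≡2322 mod 318), so (159,2322,8478)→(159,96,15)
−g: flip: (159,96,15)→(15,-96,159)
−g: translate: b→-6 (≡-96 mod 30), so (15,-96,159)→(15,-6,6)
−g: flip: (15,-6,6)→(6,6,15)
−g: reduced (well bottom): (6,6,15) with a≤c, −a<b≤a
flip sign back: reduced form of g is (-6,-6,-15)
reduced forms (-6, -6, -15) vs (-6, -6, -15) ⇒ equivalent

yes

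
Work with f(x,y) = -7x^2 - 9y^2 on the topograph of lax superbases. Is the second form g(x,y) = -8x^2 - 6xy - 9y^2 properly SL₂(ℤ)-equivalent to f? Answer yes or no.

D₁ = -252, D₂ = -252
f is negative-definite; reduce −f:
−f: reduced (well bottom): (7,0,9) with a≤c, −a<b≤a
flip sign back: reduced form of f is (-7,0,-9)
g is negative-definite; reduce −g:
−g: reduced (well bottom): (8,6,9) with a≤c, −a<b≤a
flip sign back: reduced form of g is (-8,-6,-9)
reduced forms (-7, 0, -9) vs (-8, -6, -9) ⇒ inequivalent

no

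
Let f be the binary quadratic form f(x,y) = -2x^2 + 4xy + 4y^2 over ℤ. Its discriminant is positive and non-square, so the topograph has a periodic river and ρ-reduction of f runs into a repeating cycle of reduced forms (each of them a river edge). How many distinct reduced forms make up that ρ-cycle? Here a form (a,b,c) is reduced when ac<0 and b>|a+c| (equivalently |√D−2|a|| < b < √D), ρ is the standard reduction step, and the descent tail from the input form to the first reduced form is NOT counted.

D = 48, ⌊√D⌋ = 6
river: ρ → (4,4,-2)
river: ρ → (-2,4,4)
ρ-cycle length = 2 (tail of 0 descent steps not counted)

2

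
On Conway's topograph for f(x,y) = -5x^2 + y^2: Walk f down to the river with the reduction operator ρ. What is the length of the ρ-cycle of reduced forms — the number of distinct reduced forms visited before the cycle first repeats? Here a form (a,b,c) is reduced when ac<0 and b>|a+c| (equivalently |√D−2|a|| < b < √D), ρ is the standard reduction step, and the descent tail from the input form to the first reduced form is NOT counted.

D = 20, ⌊√D⌋ = 4
descent: ρ → (1,4,-1)  [lands on river]
river: ρ → (-1,4,1)
ρ-cycle length = 2 (tail of 1 descent step not counted)

2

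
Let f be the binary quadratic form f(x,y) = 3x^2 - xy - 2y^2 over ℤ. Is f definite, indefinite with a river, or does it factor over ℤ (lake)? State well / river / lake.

D = b²−4ac = (-1)² − 4·3·(-2) = 25
D = 5² is a perfect square ⇒ form factors over ℤ ⇒ lakes

lake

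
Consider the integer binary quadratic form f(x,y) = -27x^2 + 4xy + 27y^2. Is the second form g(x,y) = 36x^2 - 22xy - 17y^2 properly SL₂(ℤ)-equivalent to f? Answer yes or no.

D₁ = 2932, D₂ = 2932
river cycle of f (length 10): (27, 50, -4), (-4, 54, 1), (1, 54, -4), (-4, 50, 27), (27, 4, -27), (-27, 50, 4), (4, 54, -1), (-1, 54, 4), (4, 50, -27), (-27, 4, 27)
river cycle of g (length 18): (-17, 22, 36), (36, 50, -3), (-3, 52, 19), (19, 24, -31), (-31, 38, 12), (12, 34, -37), (-37, 40, 9), (9, 50, -12), (-12, 46, 17), (17, 22, -36), … (8 more)
cycles differ ⇒ inequivalent

no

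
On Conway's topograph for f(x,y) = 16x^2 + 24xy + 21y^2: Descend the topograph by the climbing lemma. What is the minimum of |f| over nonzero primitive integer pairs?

translate: b→-8 (≡24 mod 32), so (16,24,21)→(16,-8,13)
flip: (16,-8,13)→(13,8,16)
reduced (well bottom): (13,8,16) with a≤c, −a<b≤a
well minimum = a = 13

13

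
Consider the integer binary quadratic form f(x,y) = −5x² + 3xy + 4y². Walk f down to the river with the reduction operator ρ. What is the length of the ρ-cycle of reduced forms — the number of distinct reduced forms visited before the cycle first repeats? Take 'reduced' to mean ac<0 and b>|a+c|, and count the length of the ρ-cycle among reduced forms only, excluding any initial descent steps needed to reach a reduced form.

D = 89, ⌊√D⌋ = 9
river: ρ → (4,5,-4)
river: ρ → (-4,3,5)
river: ρ → (5,7,-2)
river: ρ → (-2,9,1)
river: ρ → (1,9,-2)
river: ρ → (-2,7,5)
river: ρ → (5,3,-4)
river: ρ → (-4,5,4)
river: ρ → (4,3,-5)
river: ρ → (-5,7,2)
river: ρ → (2,9,-1)
river: ρ → (-1,9,2)
river: ρ → (2,7,-5)
river: ρ → (-5,3,4)
ρ-cycle length = 14 (tail of 0 descent steps not counted)

14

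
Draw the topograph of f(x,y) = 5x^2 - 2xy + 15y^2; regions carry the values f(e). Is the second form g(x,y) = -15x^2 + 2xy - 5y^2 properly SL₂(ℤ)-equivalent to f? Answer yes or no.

D₁ = -296, D₂ = -296
f: reduced (well bottom): (5,-2,15) with a≤c, −a<b≤a
g is negative-definite; reduce −g:
−g: flip: (15,-2,5)→(5,2,15)
−g: reduced (well bottom): (5,2,15) with a≤c, −a<b≤a
flip sign back: reduced form of g is (-5,-2,-15)
reduced forms (5, -2, 15) vs (-5, -2, -15) ⇒ inequivalent

no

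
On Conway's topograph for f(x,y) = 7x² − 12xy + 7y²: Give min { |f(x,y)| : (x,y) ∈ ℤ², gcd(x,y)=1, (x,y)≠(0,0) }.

translate: b→2 (≡-12 mod 14), so (7,-12,7)→(7,2,2)
flip: (7,2,2)→(2,-2,7)
translate: b→2 (≡-2 mod 4), so (2,-2,7)→(2,2,7)
reduced (well bottom): (2,2,7) with a≤c, −a<b≤a
well minimum = a = 2

2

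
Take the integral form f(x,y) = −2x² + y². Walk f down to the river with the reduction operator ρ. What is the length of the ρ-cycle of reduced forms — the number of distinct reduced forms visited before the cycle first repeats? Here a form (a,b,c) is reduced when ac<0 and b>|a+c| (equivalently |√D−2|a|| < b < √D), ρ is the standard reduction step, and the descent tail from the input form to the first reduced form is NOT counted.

D = 8, ⌊√D⌋ = 2
descent: ρ → (1,2,-1)  [lands on river]
river: ρ → (-1,2,1)
ρ-cycle length = 2 (tail of 1 descent step not counted)

2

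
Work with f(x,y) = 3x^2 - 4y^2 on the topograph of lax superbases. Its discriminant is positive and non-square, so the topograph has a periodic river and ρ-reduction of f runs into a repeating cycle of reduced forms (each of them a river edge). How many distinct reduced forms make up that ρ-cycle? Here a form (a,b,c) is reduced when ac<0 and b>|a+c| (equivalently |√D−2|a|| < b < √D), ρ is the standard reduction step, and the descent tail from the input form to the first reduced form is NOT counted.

D = 48, ⌊√D⌋ = 6
descent: ρ → (-4,0,3)
descent: ρ → (3,6,-1)  [lands on river]
river: ρ → (-1,6,3)
ρ-cycle length = 2 (tail of 2 descent steps not counted)

2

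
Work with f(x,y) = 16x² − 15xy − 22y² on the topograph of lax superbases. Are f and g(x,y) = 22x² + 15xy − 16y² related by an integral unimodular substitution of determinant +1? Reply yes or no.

D₁ = 1633, D₂ = 1633
river cycle of f (length 54): (-22, 15, 16), (16, 17, -21), (-21, 25, 12), (12, 23, -23), (-23, 23, 12), (12, 25, -21), (-21, 17, 16), (16, 15, -22), (-22, 29, 9), (9, 25, -28), … (44 more)
river cycle of g (length 54): (-16, 17, 21), (21, 25, -12), (-12, 23, 23), (23, 23, -12), (-12, 25, 21), (21, 17, -16), (-16, 15, 22), (22, 29, -9), (-9, 25, 28), (28, 31, -6), … (44 more)
cycles differ ⇒ inequivalent

no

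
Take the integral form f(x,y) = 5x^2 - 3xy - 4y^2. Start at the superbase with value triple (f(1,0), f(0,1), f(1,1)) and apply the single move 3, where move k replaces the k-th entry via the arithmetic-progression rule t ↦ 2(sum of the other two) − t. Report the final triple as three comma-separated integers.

start (5,-4,-2) = (f(1,0),f(0,1),f(1,1))
replace slot 3: 2·(5+(-4)) − (-2) = 4 → (5,-4,4)

5,-4,4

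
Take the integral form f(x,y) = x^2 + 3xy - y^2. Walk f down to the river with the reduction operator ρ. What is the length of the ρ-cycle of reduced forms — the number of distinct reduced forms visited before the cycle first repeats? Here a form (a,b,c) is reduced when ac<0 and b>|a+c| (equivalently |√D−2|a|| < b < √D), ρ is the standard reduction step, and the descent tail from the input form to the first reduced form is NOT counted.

D = 13, ⌊√D⌋ = 3
river: ρ → (-1,3,1)
river: ρ → (1,3,-1)
ρ-cycle length = 2 (tail of 0 descent steps not counted)

2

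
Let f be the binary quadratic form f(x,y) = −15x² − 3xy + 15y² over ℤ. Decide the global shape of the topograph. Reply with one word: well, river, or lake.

D = b²−4ac = (-3)² − 4·(-15)·15 = 909
D > 0 non-square ⇒ indefinite ⇒ periodic river

river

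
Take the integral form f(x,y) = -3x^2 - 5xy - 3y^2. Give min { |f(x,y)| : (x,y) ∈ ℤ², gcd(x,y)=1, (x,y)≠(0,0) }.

translate: b→-1 (≡5 mod 6), so (3,5,3)→(3,-1,1)
flip: (3,-1,1)→(1,1,3)
reduced (well bottom): (1,1,3) with a≤c, −a<b≤a
well minimum |f| = |-1| = 1 (negative-definite)

1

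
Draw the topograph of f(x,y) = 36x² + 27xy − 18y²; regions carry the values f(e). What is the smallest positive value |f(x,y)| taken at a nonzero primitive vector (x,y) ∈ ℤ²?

river: ρ → (-18,45,18)
river: ρ → (18,27,-36)
river: ρ → (-36,45,9)
river: ρ → (9,45,-36)
river: ρ → (-36,27,18)
river: ρ → (18,45,-18)
river: ρ → (-18,27,36)
river: ρ → (36,45,-9)
river: ρ → (-9,45,36)
river: ρ → (36,27,-18)
closes: descent 0, river 10
min |a| on river = 9

9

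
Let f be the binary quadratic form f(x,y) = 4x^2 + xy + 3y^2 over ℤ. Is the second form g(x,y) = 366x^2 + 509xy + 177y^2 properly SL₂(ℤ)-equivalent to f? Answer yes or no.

D₁ = -47, D₂ = -47
f: flip: (4,1,3)→(3,-1,4)
f: reduced (well bottom): (3,-1,4) with a≤c, −a<b≤a
g: translate: b→-223 (≡509 mod 732), so (366,509,177)→(366,-223,34)
g: flip: (366,-223,34)→(34,223,366)
g: translate: b→19 (≡223 mod 68), so (34,223,366)→(34,19,3)
g: flip: (34,19,3)→(3,-19,34)
g: translate: b→-1 (≡-19 mod 6), so (3,-19,34)→(3,-1,4)
g: reduced (well bottom): (3,-1,4) with a≤c, −a<b≤a
reduced forms (3, -1, 4) vs (3, -1, 4) ⇒ equivalent

yes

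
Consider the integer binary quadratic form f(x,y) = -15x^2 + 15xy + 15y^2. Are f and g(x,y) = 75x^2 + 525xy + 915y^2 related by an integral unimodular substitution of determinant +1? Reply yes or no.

D₁ = 1125, D₂ = 1125
river cycle of f (length 2): (15, 15, -15), (-15, 15, 15)
river cycle of g (length 2): (15, 15, -15), (-15, 15, 15)
cycles coincide ⇒ equivalent

yes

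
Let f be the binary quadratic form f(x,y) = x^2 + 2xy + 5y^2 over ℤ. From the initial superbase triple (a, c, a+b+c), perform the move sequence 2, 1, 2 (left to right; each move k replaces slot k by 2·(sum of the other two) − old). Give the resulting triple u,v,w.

start (1,5,8) = (f(1,0),f(0,1),f(1,1))
replace slot 2: 2·(1+8) − 5 = 13 → (1,13,8)
replace slot 1: 2·(13+8) − 1 = 41 → (41,13,8)
replace slot 2: 2·(41+8) − 13 = 85 → (41,85,8)

41,85,8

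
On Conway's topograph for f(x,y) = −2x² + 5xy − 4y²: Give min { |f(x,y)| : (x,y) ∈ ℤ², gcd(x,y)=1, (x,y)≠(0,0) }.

translate: b→-1 (≡-5 mod 4), so (2,-5,4)→(2,-1,1)
flip: (2,-1,1)→(1,1,2)
reduced (well bottom): (1,1,2) with a≤c, −a<b≤a
well minimum |f| = |-1| = 1 (negative-definite)

1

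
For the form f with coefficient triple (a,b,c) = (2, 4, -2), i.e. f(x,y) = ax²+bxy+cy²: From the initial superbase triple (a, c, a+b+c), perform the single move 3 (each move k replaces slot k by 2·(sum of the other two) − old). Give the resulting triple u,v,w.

start (2,-2,4) = (f(1,0),f(0,1),f(1,1))
replace slot 3: 2·(2+(-2)) − 4 = -4 → (2,-2,-4)

2,-2,-4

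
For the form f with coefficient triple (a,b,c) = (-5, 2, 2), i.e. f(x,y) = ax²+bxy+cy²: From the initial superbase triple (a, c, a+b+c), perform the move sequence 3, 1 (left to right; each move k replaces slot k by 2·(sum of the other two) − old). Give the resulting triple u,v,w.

start (-5,2,-1) = (f(1,0),f(0,1),f(1,1))
replace slot 3: 2·((-5)+2) − (-1) = -5 → (-5,2,-5)
replace slot 1: 2·(2+(-5)) − (-5) = -1 → (-1,2,-5)

-1,2,-5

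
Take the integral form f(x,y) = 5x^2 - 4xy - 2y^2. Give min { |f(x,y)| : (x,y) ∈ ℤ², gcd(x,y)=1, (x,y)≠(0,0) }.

descent: ρ → (-2,4,5)  [lands on river]
river: ρ → (5,6,-1)
river: ρ → (-1,6,5)
river: ρ → (5,4,-2)
closes: descent 1, river 4
min |a| on river = 1

1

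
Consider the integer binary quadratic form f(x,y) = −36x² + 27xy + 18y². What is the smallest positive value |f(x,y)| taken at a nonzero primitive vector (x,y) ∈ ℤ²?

river: ρ → (18,45,-18)
river: ρ → (-18,27,36)
river: ρ → (36,45,-9)
river: ρ → (-9,45,36)
river: ρ → (36,27,-18)
river: ρ → (-18,45,18)
river: ρ → (18,27,-36)
river: ρ → (-36,45,9)
river: ρ → (9,45,-36)
river: ρ → (-36,27,18)
closes: descent 0, river 10
min |a| on river = 9

9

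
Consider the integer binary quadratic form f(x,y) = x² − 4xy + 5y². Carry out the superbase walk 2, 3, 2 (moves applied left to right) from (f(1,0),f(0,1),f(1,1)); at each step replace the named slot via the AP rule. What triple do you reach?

start (1,5,2) = (f(1,0),f(0,1),f(1,1))
replace slot 2: 2·(1+2) − 5 = 1 → (1,1,2)
replace slot 3: 2·(1+1) − 2 = 2 → (1,1,2)
replace slot 2: 2·(1+2) − 1 = 5 → (1,5,2)

1,5,2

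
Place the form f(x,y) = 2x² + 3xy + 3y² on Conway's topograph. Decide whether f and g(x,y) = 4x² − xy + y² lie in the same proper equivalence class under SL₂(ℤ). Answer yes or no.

D₁ = -15, D₂ = -15
f: translate: b→-1 (≡3 mod 4), so (2,3,3)→(2,-1,2)
f: flip: (2,-1,2)→(2,1,2)
f: reduced (well bottom): (2,1,2) with a≤c, −a<b≤a
g: flip: (4,-1,1)→(1,1,4)
g: reduced (well bottom): (1,1,4) with a≤c, −a<b≤a
reduced forms (2, 1, 2) vs (1, 1, 4) ⇒ inequivalent

no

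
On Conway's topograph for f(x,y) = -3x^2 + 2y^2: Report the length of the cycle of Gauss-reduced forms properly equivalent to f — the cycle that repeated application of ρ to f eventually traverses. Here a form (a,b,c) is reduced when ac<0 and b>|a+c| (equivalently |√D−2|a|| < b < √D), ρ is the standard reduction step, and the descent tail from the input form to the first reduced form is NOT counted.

D = 24, ⌊√D⌋ = 4
descent: ρ → (2,4,-1)  [lands on river]
river: ρ → (-1,4,2)
ρ-cycle length = 2 (tail of 1 descent step not counted)

2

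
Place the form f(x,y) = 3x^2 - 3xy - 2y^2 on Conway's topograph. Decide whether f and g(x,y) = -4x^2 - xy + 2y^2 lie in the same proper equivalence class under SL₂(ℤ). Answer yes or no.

D₁ = 33, D₂ = 33
river cycle of f (length 4): (-2, 3, 3), (3, 3, -2), (-2, 5, 1), (1, 5, -2)
river cycle of g (length 4): (2, 5, -1), (-1, 5, 2), (2, 3, -3), (-3, 3, 2)
cycles differ ⇒ inequivalent

no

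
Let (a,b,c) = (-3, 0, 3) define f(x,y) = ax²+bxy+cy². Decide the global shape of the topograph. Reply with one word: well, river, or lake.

D = b²−4ac = 0² − 4·(-3)·3 = 36
D = 6² is a perfect square ⇒ form factors over ℤ ⇒ lakes

lake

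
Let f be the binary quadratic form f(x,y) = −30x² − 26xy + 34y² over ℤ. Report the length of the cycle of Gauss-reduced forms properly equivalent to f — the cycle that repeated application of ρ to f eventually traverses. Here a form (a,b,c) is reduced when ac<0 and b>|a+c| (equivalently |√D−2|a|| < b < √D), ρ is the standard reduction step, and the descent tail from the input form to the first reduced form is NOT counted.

D = 4756, ⌊√D⌋ = 68
descent: ρ → (34,26,-30)  [lands on river]
river: ρ → (-30,34,30)
river: ρ → (30,26,-34)
river: ρ → (-34,42,22)
river: ρ → (22,46,-30)
river: ρ → (-30,14,38)
river: ρ → (38,62,-6)
river: ρ → (-6,58,58)
river: ρ → (58,58,-6)
river: ρ → (-6,62,38)
river: ρ → (38,14,-30)
river: ρ → (-30,46,22)
river: ρ → (22,42,-34)
river: ρ → (-34,26,30)
river: ρ → (30,34,-30)
river: ρ → (-30,26,34)
river: ρ → (34,42,-22)
river: ρ → (-22,46,30)
river: ρ → (30,14,-38)
river: ρ → (-38,62,6)
river: ρ → (6,58,-58)
river: ρ → (-58,58,6)
river: ρ → (6,62,-38)
river: ρ → (-38,14,30)
river: ρ → (30,46,-22)
river: ρ → (-22,42,34)
ρ-cycle length = 26 (tail of 1 descent step not counted)

26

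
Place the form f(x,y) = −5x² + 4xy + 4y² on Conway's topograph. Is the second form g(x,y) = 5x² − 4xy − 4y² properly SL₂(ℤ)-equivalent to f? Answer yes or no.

D₁ = 96, D₂ = 96
river cycle of f (length 4): (4, 4, -5), (-5, 6, 3), (3, 6, -5), (-5, 4, 4)
river cycle of g (length 4): (-4, 4, 5), (5, 6, -3), (-3, 6, 5), (5, 4, -4)
cycles differ ⇒ inequivalent

no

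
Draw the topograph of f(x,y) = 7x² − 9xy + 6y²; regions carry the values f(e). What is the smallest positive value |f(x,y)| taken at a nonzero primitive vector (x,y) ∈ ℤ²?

translate: b→5 (≡-9 mod 14), so (7,-9,6)→(7,5,4)
flip: (7,5,4)→(4,-5,7)
translate: b→3 (≡-5 mod 8), so (4,-5,7)→(4,3,6)
reduced (well bottom): (4,3,6) with a≤c, −a<b≤a
well minimum = a = 4

4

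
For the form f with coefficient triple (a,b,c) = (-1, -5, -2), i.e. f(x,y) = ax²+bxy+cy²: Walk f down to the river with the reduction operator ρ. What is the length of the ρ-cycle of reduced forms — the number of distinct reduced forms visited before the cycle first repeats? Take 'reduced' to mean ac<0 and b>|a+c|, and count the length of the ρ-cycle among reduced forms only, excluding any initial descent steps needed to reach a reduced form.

D = 17, ⌊√D⌋ = 4
descent: ρ → (-2,1,2)  [lands on river]
river: ρ → (2,3,-1)
river: ρ → (-1,3,2)
river: ρ → (2,1,-2)
river: ρ → (-2,3,1)
river: ρ → (1,3,-2)
ρ-cycle length = 6 (tail of 1 descent step not counted)

6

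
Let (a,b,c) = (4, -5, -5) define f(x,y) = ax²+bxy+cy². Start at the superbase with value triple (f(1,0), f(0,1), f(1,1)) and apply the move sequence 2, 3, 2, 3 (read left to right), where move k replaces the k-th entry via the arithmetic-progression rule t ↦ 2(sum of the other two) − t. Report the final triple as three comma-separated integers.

start (4,-5,-6) = (f(1,0),f(0,1),f(1,1))
replace slot 2: 2·(4+(-6)) − (-5) = 1 → (4,1,-6)
replace slot 3: 2·(4+1) − (-6) = 16 → (4,1,16)
replace slot 2: 2·(4+16) − 1 = 39 → (4,39,16)
replace slot 3: 2·(4+39) − 16 = 70 → (4,39,70)

4,39,70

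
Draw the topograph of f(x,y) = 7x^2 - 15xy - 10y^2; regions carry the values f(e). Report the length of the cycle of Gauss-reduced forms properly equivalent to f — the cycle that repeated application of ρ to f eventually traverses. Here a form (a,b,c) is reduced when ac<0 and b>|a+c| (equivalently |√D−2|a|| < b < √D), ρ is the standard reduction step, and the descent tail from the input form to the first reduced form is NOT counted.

D = 505, ⌊√D⌋ = 22
descent: ρ → (-10,15,7)  [lands on river]
river: ρ → (7,13,-12)
river: ρ → (-12,11,8)
river: ρ → (8,21,-2)
river: ρ → (-2,19,18)
river: ρ → (18,17,-3)
river: ρ → (-3,19,12)
river: ρ → (12,5,-10)
ρ-cycle length = 8 (tail of 1 descent step not counted)

8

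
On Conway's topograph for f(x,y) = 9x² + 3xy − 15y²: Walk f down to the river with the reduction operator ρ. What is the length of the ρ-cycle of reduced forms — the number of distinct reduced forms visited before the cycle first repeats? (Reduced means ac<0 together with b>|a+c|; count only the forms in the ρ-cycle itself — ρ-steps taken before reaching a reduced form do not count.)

D = 549, ⌊√D⌋ = 23
descent: ρ → (-15,-3,9)
descent: ρ → (9,21,-3)  [lands on river]
river: ρ → (-3,21,9)
river: ρ → (9,15,-9)
river: ρ → (-9,21,3)
river: ρ → (3,21,-9)
river: ρ → (-9,15,9)
ρ-cycle length = 6 (tail of 2 descent steps not counted)

6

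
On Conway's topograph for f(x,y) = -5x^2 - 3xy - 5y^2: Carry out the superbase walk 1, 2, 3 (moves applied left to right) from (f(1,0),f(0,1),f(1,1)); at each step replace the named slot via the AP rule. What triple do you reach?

start (-5,-5,-13) = (f(1,0),f(0,1),f(1,1))
replace slot 1: 2·((-5)+(-13)) − (-5) = -31 → (-31,-5,-13)
replace slot 2: 2·((-31)+(-13)) − (-5) = -83 → (-31,-83,-13)
replace slot 3: 2·((-31)+(-83)) − (-13) = -215 → (-31,-83,-215)

-31,-83,-215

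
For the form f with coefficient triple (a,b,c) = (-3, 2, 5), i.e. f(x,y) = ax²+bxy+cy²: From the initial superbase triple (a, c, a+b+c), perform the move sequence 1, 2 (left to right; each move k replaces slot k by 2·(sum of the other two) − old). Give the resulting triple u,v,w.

start (-3,5,4) = (f(1,0),f(0,1),f(1,1))
replace slot 1: 2·(5+4) − (-3) = 21 → (21,5,4)
replace slot 2: 2·(21+4) − 5 = 45 → (21,45,4)

21,45,4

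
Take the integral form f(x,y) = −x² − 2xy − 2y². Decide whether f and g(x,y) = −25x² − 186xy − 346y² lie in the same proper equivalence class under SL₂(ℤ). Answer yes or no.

D₁ = -4, D₂ = -4
f is negative-definite; reduce −f:
−f: translate: b→0 (≡2 mod 2), so (1,2,2)→(1,0,1)
−f: reduced (well bottom): (1,0,1) with a≤c, −a<b≤a
flip sign back: reduced form of f is (-1,0,-1)
g is negative-definite; reduce −g:
−g: translate: b→-14 (≡186 mod 50), so (25,186,346)→(25,-14,2)
−g: flip: (25,-14,2)→(2,14,25)
−g: translate: b→2 (≡14 mod 4), so (2,14,25)→(2,2,1)
−g: flip: (2,2,1)→(1,-2,2)
−g: translate: b→0 (≡-2 mod 2), so (1,-2,2)→(1,0,1)
−g: reduced (well bottom): (1,0,1) with a≤c, −a<b≤a
flip sign back: reduced form of g is (-1,0,-1)
reduced forms (-1, 0, -1) vs (-1, 0, -1) ⇒ equivalent

yes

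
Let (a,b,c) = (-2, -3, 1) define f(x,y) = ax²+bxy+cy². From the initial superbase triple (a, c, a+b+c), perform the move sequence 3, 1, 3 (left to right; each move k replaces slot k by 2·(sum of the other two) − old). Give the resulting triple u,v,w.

start (-2,1,-4) = (f(1,0),f(0,1),f(1,1))
replace slot 3: 2·((-2)+1) − (-4) = 2 → (-2,1,2)
replace slot 1: 2·(1+2) − (-2) = 8 → (8,1,2)
replace slot 3: 2·(8+1) − 2 = 16 → (8,1,16)

8,1,16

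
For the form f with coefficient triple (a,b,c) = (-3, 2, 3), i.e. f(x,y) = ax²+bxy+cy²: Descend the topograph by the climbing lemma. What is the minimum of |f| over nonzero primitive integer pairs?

river: ρ → (3,4,-2)
river: ρ → (-2,4,3)
river: ρ → (3,2,-3)
river: ρ → (-3,4,2)
river: ρ → (2,4,-3)
river: ρ → (-3,2,3)
closes: descent 0, river 6
min |a| on river = 2

2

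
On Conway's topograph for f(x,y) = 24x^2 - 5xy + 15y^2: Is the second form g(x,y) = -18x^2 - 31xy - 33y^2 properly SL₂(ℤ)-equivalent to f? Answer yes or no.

D₁ = -1415, D₂ = -1415
f: flip: (24,-5,15)→(15,5,24)
f: reduced (well bottom): (15,5,24) with a≤c, −a<b≤a
g is negative-definite; reduce −g:
−g: translate: b→-5 (≡31 mod 36), so (18,31,33)→(18,-5,20)
−g: reduced (well bottom): (18,-5,20) with a≤c, −a<b≤a
flip sign back: reduced form of g is (-18,5,-20)
reduced forms (15, 5, 24) vs (-18, 5, -20) ⇒ inequivalent

no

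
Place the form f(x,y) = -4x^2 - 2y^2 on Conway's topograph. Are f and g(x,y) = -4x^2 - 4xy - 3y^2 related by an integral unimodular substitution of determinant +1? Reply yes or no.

D₁ = -32, D₂ = -32
f is negative-definite; reduce −f:
−f: flip: (4,0,2)→(2,0,4)
−f: reduced (well bottom): (2,0,4) with a≤c, −a<b≤a
flip sign back: reduced form of f is (-2,0,-4)
g is negative-definite; reduce −g:
−g: flip: (4,4,3)→(3,-4,4)
−g: translate: b→2 (≡-4 mod 6), so (3,-4,4)→(3,2,3)
−g: reduced (well bottom): (3,2,3) with a≤c, −a<b≤a
flip sign back: reduced form of g is (-3,-2,-3)
reduced forms (-2, 0, -4) vs (-3, -2, -3) ⇒ inequivalent

no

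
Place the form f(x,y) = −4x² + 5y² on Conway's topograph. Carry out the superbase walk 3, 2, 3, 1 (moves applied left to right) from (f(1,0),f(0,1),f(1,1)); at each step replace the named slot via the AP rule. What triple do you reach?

start (-4,5,1) = (f(1,0),f(0,1),f(1,1))
replace slot 3: 2·((-4)+5) − 1 = 1 → (-4,5,1)
replace slot 2: 2·((-4)+1) − 5 = -11 → (-4,-11,1)
replace slot 3: 2·((-4)+(-11)) − 1 = -31 → (-4,-11,-31)
replace slot 1: 2·((-11)+(-31)) − (-4) = -80 → (-80,-11,-31)

-80,-11,-31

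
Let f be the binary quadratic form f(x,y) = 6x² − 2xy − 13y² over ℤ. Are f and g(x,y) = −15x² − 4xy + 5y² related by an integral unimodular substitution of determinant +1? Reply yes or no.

D₁ = 316, D₂ = 316
river cycle of f (length 6): (6, 10, -9), (-9, 8, 7), (7, 6, -10), (-10, 14, 3), (3, 16, -5), (-5, 14, 6)
river cycle of g (length 6): (5, 14, -6), (-6, 10, 9), (9, 8, -7), (-7, 6, 10), (10, 14, -3), (-3, 16, 5)
cycles differ ⇒ inequivalent

no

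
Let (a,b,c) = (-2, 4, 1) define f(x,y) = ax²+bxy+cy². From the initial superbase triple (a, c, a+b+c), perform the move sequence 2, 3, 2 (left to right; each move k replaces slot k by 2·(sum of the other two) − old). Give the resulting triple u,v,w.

start (-2,1,3) = (f(1,0),f(0,1),f(1,1))
replace slot 2: 2·((-2)+3) − 1 = 1 → (-2,1,3)
replace slot 3: 2·((-2)+1) − 3 = -5 → (-2,1,-5)
replace slot 2: 2·((-2)+(-5)) − 1 = -15 → (-2,-15,-5)

-2,-15,-5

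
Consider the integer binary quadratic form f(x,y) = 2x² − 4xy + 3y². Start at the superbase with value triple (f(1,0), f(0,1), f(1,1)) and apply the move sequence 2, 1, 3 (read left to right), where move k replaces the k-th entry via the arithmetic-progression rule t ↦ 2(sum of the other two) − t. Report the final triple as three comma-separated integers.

start (2,3,1) = (f(1,0),f(0,1),f(1,1))
replace slot 2: 2·(2+1) − 3 = 3 → (2,3,1)
replace slot 1: 2·(3+1) − 2 = 6 → (6,3,1)
replace slot 3: 2·(6+3) − 1 = 17 → (6,3,17)

6,3,17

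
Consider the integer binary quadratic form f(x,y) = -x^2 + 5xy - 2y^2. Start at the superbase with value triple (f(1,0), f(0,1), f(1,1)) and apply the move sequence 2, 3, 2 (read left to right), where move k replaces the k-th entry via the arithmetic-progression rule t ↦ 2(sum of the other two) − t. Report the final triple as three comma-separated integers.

start (-1,-2,2) = (f(1,0),f(0,1),f(1,1))
replace slot 2: 2·((-1)+2) − (-2) = 4 → (-1,4,2)
replace slot 3: 2·((-1)+4) − 2 = 4 → (-1,4,4)
replace slot 2: 2·((-1)+4) − 4 = 2 → (-1,2,4)

-1,2,4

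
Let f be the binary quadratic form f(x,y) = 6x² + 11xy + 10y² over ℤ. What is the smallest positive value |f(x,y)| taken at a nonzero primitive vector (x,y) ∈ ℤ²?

translate: b→-1 (≡11 mod 12), so (6,11,10)→(6,-1,5)
flip: (6,-1,5)→(5,1,6)
reduced (well bottom): (5,1,6) with a≤c, −a<b≤a
well minimum = a = 5

5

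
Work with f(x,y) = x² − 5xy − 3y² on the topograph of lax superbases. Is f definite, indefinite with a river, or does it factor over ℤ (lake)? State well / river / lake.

D = b²−4ac = (-5)² − 4·1·(-3) = 37
D > 0 non-square ⇒ indefinite ⇒ periodic river

river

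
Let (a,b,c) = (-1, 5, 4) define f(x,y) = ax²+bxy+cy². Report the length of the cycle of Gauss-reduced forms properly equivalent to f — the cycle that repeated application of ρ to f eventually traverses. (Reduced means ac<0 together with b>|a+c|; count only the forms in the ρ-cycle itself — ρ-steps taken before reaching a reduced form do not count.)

D = 41, ⌊√D⌋ = 6
river: ρ → (4,3,-2)
river: ρ → (-2,5,2)
river: ρ → (2,3,-4)
river: ρ → (-4,5,1)
river: ρ → (1,5,-4)
river: ρ → (-4,3,2)
river: ρ → (2,5,-2)
river: ρ → (-2,3,4)
river: ρ → (4,5,-1)
river: ρ → (-1,5,4)
ρ-cycle length = 10 (tail of 0 descent steps not counted)

10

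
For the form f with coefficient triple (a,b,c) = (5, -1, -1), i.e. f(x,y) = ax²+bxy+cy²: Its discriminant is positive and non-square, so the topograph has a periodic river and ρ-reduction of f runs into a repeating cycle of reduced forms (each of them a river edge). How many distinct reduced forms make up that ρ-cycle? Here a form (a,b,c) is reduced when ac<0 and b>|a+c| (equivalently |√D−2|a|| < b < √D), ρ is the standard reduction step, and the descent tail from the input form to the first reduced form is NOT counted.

D = 21, ⌊√D⌋ = 4
descent: ρ → (-1,3,3)  [lands on river]
river: ρ → (3,3,-1)
ρ-cycle length = 2 (tail of 1 descent step not counted)

2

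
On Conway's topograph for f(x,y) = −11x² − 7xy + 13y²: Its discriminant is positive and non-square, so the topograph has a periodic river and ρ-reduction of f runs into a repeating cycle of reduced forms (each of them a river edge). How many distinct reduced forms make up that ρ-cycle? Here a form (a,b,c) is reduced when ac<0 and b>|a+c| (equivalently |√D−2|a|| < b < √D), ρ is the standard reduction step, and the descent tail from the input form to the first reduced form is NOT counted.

D = 621, ⌊√D⌋ = 24
descent: ρ → (13,7,-11)  [lands on river]
river: ρ → (-11,15,9)
river: ρ → (9,21,-5)
river: ρ → (-5,19,13)
ρ-cycle length = 4 (tail of 1 descent step not counted)

4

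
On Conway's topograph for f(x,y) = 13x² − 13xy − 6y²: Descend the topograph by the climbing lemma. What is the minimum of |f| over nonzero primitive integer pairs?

descent: ρ → (-6,13,13)  [lands on river]
river: ρ → (13,13,-6)
river: ρ → (-6,11,15)
river: ρ → (15,19,-2)
river: ρ → (-2,21,5)
river: ρ → (5,19,-6)
river: ρ → (-6,17,8)
river: ρ → (8,15,-8)
river: ρ → (-8,17,6)
river: ρ → (6,19,-5)
river: ρ → (-5,21,2)
river: ρ → (2,19,-15)
river: ρ → (-15,11,6)
river: ρ → (6,13,-13)
river: ρ → (-13,13,6)
river: ρ → (6,11,-15)
river: ρ → (-15,19,2)
river: ρ → (2,21,-5)
river: ρ → (-5,19,6)
river: ρ → (6,17,-8)
river: ρ → (-8,15,8)
river: ρ → (8,17,-6)
river: ρ → (-6,19,5)
river: ρ → (5,21,-2)
river: ρ → (-2,19,15)
river: ρ → (15,11,-6)
closes: descent 1, river 26
min |a| on river = 2

2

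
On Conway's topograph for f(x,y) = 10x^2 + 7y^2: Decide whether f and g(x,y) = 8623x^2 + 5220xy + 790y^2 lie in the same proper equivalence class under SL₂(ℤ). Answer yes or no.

D₁ = -280, D₂ = -280
f: flip: (10,0,7)→(7,0,10)
f: reduced (well bottom): (7,0,10) with a≤c, −a<b≤a
g: flip: (8623,5220,790)→(790,-5220,8623)
g: translate: b→-480 (≡-5220 mod 1580), so (790,-5220,8623)→(790,-480,73)
g: flip: (790,-480,73)→(73,480,790)
g: translate: b→42 (≡480 mod 146), so (73,480,790)→(73,42,7)
g: flip: (73,42,7)→(7,-42,73)
g: translate: b→0 (≡-42 mod 14), so (7,-42,73)→(7,0,10)
g: reduced (well bottom): (7,0,10) with a≤c, −a<b≤a
reduced forms (7, 0, 10) vs (7, 0, 10) ⇒ equivalent

yes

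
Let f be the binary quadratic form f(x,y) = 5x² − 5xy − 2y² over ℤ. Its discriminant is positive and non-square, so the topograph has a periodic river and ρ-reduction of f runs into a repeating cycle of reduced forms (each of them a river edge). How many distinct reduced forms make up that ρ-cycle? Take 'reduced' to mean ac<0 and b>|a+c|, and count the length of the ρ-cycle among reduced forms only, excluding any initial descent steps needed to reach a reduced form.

D = 65, ⌊√D⌋ = 8
descent: ρ → (-2,5,5)  [lands on river]
river: ρ → (5,5,-2)
river: ρ → (-2,7,2)
river: ρ → (2,5,-5)
river: ρ → (-5,5,2)
river: ρ → (2,7,-2)
ρ-cycle length = 6 (tail of 1 descent step not counted)

6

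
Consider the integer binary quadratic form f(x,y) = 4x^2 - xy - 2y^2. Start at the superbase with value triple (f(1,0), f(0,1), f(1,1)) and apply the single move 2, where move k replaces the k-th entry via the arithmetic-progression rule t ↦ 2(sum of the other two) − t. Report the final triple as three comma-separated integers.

start (4,-2,1) = (f(1,0),f(0,1),f(1,1))
replace slot 2: 2·(4+1) − (-2) = 12 → (4,12,1)

4,12,1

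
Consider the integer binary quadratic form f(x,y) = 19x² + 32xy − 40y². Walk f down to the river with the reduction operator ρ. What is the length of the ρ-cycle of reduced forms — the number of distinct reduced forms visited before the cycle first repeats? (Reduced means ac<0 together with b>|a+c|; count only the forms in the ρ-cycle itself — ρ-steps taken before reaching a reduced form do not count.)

D = 4064, ⌊√D⌋ = 63
river: ρ → (-40,48,11)
river: ρ → (11,62,-5)
river: ρ → (-5,58,35)
river: ρ → (35,12,-28)
river: ρ → (-28,44,19)
river: ρ → (19,32,-40)
ρ-cycle length = 6 (tail of 0 descent steps not counted)

6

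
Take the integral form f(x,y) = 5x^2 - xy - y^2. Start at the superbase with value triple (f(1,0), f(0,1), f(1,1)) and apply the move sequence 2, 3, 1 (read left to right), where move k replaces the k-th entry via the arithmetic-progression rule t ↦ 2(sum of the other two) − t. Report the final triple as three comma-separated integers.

start (5,-1,3) = (f(1,0),f(0,1),f(1,1))
replace slot 2: 2·(5+3) − (-1) = 17 → (5,17,3)
replace slot 3: 2·(5+17) − 3 = 41 → (5,17,41)
replace slot 1: 2·(17+41) − 5 = 111 → (111,17,41)

111,17,41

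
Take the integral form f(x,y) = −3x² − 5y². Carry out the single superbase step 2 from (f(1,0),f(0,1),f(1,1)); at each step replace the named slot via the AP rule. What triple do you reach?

start (-3,-5,-8) = (f(1,0),f(0,1),f(1,1))
replace slot 2: 2·((-3)+(-8)) − (-5) = -17 → (-3,-17,-8)

-3,-17,-8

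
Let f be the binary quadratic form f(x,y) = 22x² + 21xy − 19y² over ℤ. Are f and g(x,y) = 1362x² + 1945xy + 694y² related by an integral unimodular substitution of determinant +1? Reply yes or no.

D₁ = 2113, D₂ = 2113
river cycle of f (length 94): (-19, 17, 24), (24, 31, -12), (-12, 41, 9), (9, 31, -32), (-32, 33, 8), (8, 31, -36), (-36, 41, 3), (3, 43, -22), (-22, 45, 1), (1, 45, -22), … (84 more)
river cycle of g (length 94): (22, 21, -19), (-19, 17, 24), (24, 31, -12), (-12, 41, 9), (9, 31, -32), (-32, 33, 8), (8, 31, -36), (-36, 41, 3), (3, 43, -22), (-22, 45, 1), … (84 more)
cycles coincide ⇒ equivalent

yes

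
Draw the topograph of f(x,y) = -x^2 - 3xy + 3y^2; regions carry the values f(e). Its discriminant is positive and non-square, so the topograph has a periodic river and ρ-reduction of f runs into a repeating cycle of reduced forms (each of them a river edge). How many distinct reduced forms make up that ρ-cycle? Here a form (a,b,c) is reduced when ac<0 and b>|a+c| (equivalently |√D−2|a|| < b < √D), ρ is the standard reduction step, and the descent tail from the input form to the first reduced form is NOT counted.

D = 21, ⌊√D⌋ = 4
descent: ρ → (3,3,-1)  [lands on river]
river: ρ → (-1,3,3)
ρ-cycle length = 2 (tail of 1 descent step not counted)

2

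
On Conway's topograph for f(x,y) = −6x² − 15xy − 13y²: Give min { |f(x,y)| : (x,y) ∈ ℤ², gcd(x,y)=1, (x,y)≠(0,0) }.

translate: b→3 (≡15 mod 12), so (6,15,13)→(6,3,4)
flip: (6,3,4)→(4,-3,6)
reduced (well bottom): (4,-3,6) with a≤c, −a<b≤a
well minimum |f| = |-4| = 4 (negative-definite)

4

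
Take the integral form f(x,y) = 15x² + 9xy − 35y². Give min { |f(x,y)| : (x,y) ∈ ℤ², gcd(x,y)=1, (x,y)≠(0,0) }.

descent: ρ → (-35,-9,15)
descent: ρ → (15,39,-11)  [lands on river]
river: ρ → (-11,27,33)
river: ρ → (33,39,-5)
river: ρ → (-5,41,25)
river: ρ → (25,9,-21)
river: ρ → (-21,33,13)
river: ρ → (13,45,-3)
river: ρ → (-3,45,13)
river: ρ → (13,33,-21)
river: ρ → (-21,9,25)
river: ρ → (25,41,-5)
river: ρ → (-5,39,33)
river: ρ → (33,27,-11)
river: ρ → (-11,39,15)
river: ρ → (15,21,-29)
river: ρ → (-29,37,7)
river: ρ → (7,33,-39)
river: ρ → (-39,45,1)
river: ρ → (1,45,-39)
river: ρ → (-39,33,7)
river: ρ → (7,37,-29)
river: ρ → (-29,21,15)
closes: descent 2, river 22
min |a| on river = 1

1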